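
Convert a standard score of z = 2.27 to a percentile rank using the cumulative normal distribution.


CDF(z) = 0.5 * (1 + erf(z/sqrt(2)))
erf(1.6051) = 0.9768
CDF = 0.9884
Percentile rank = 0.9884 * 100 = 98.84

98.84


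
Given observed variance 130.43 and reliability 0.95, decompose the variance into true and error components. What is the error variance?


var_true = rxx * var_obs = 0.95 * 130.43 = 123.9085
var_error = var_obs - var_true
var_error = 130.43 - 123.9085
var_error = 6.5215

6.5215


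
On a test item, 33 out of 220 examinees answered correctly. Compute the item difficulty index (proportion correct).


Item difficulty p = number correct / total examinees
p = 33 / 220
p = 0.15

0.15


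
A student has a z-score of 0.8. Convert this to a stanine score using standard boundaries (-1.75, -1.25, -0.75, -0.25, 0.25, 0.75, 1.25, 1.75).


Stanine boundaries: [-1.75, -1.25, -0.75, -0.25, 0.25, 0.75, 1.25, 1.75]
z = 0.8
Check each boundary:
  z >= -1.75 -> could be stanine 2
  z >= -1.25 -> could be stanine 3
  z >= -0.75 -> could be stanine 4
  z >= -0.25 -> could be stanine 5
  z >= 0.25 -> could be stanine 6
  z >= 0.75 -> could be stanine 7
  z < 1.25
  z < 1.75
Highest qualifying boundary gives stanine = 7

7


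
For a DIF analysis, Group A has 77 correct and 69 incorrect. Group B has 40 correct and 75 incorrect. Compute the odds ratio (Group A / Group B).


Odds_A = 77/69 = 1.1159
Odds_B = 40/75 = 0.5333
OR = Odds_A / Odds_B = 1.1159 / 0.5333
Exactly, OR = (77 * 75) / (69 * 40) = 5775 / 2760
OR = 2.0924

2.0924


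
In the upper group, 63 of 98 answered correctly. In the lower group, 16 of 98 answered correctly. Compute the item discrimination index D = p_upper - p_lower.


p_upper = 63/98 = 0.6429
p_lower = 16/98 = 0.1633
D = 0.6429 - 0.1633 = 0.4796

0.4796


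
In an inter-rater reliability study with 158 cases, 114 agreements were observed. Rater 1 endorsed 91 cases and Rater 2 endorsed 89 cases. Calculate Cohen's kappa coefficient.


P_o = 114/158 = 0.721519
P_e = (91*89 + 67*69) / 24964 = 0.509614
kappa = (P_o - P_e) / (1 - P_e)
kappa = (0.721519 - 0.509614) / (1 - 0.509614)
kappa = 0.4321

0.4321


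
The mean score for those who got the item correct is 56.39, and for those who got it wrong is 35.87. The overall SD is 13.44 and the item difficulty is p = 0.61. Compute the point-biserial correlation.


q = 1 - p = 0.39
rpb = ((M1 - M0) / SD) * sqrt(p * q)
rpb = ((56.39 - 35.87) / 13.44) * sqrt(0.61 * 0.39)
rpb = 0.7447

0.7447


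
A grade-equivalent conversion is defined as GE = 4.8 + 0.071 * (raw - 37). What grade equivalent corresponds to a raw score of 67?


raw - median = 67 - 37 = 30
slope * diff = 0.071 * 30 = 2.13
GE = 4.8 + 2.13
GE = 6.93

6.93


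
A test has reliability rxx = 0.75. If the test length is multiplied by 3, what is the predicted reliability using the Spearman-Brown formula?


r_new = (n * rxx) / (1 + (n-1) * rxx)
r_new = (3 * 0.75) / (1 + 2 * 0.75)
r_new = 2.25 / 2.5
r_new = 0.9

0.9


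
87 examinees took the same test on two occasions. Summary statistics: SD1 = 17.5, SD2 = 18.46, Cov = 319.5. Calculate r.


r = cov(X,Y) / (SD_X * SD_Y)
r = 319.5 / (17.5 * 18.46)
r = 319.5 / 323.05
r = 0.989

0.989


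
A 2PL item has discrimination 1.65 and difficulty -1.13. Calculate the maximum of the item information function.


For 2PL, max info at theta = b = -1.13
I_max = a^2 / 4 = 1.65^2 / 4
= 2.7225 / 4
I_max = 0.6806

0.6806


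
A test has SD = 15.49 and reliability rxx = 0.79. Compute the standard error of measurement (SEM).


SEM = SD * sqrt(1 - rxx)
SEM = 15.49 * sqrt(1 - 0.79)
SEM = 15.49 * sqrt(0.21) = 15.49 * 0.458258
SEM = 7.0984

7.0984


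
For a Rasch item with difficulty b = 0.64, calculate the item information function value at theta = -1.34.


P = 1/(1+exp(-(-1.34-0.64))) = 0.1213
I = P*(1-P) = 0.1213 * 0.8787
I = 0.1066

0.1066


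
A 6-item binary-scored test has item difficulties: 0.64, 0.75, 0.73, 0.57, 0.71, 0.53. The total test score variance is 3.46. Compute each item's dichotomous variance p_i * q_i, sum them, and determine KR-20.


For each item, compute p_i * q_i:
  Item 1: 0.64 * 0.36 = 0.2304
  Item 2: 0.75 * 0.25 = 0.1875
  Item 3: 0.73 * 0.27 = 0.1971
  Item 4: 0.57 * 0.43 = 0.2451
  Item 5: 0.71 * 0.29 = 0.2059
  Item 6: 0.53 * 0.47 = 0.2491
Sum(p_i * q_i) = 0.2304 + 0.1875 + 0.1971 + 0.2451 + 0.2059 + 0.2491 = 1.3151
KR-20 = (k/(k-1)) * (1 - Sum(p_i*q_i) / Var_total)
= (6/5) * (1 - 1.3151/3.46)
= 1.2 * 0.6199
KR-20 = 0.7439

0.7439


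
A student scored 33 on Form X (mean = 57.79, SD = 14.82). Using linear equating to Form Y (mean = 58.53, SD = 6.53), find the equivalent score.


slope = SD_Y / SD_X = 6.53 / 14.82 ~ 0.4406
intercept = mean_Y - slope * mean_X = 58.53 - (6.53 / 14.82) * 57.79 ~ 33.0665
Y = slope * X + intercept. To avoid rounding drift from the rounded slope/intercept, evaluate the equivalent form Y = mean_Y + SD_Y * (X - mean_X) / SD_X at full precision:
Y = 58.53 + 6.53 * (33 - 57.79) / 14.82
Y = 58.53 - 6.53 * 24.79 / 14.82
Y = 58.53 - 161.8787 / 14.82
Y = 58.53 - 10.923
Y = 47.607

47.607


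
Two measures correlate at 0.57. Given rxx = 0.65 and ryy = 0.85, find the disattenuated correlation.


r_corrected = rxy / sqrt(rxx * ryy)
= 0.57 / sqrt(0.65 * 0.85)
= 0.57 / sqrt(0.5525)
= 0.57 / 0.743303
r_corrected = 0.7668

0.7668


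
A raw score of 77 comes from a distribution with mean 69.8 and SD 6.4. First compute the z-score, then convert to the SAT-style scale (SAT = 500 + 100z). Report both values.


z = (X - mean) / SD = (77 - 69.8) / 6.4
z = 7.2 / 6.4
z = 1.125
SAT-scale = SAT = 500 + 100z
Carry z at full precision (z = 7.2 / 6.4) into the conversion:
SAT-scale = 500 + 100 * (7.2 / 6.4) = 500 + 720 / 6.4
SAT-scale = 500 + 112.5
SAT-scale = 612.5

612.5


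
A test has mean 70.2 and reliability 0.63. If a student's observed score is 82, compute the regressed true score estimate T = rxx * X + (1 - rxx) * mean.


T_est = rxx * X + (1 - rxx) * mean
T_est = 0.63 * 82 + 0.37 * 70.2
T_est = 51.66 + 25.974
T_est = 77.634

77.634


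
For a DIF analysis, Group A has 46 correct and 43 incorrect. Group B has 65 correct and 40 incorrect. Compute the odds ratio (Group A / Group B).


Odds_A = 46/43 = 1.0698
Odds_B = 65/40 = 1.625
OR = Odds_A / Odds_B = 1.0698 / 1.625
Exactly, OR = (46 * 40) / (43 * 65) = 1840 / 2795
OR = 0.6583

0.6583


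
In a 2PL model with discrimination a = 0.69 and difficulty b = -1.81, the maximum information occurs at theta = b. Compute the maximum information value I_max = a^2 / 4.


For 2PL, max info at theta = b = -1.81
I_max = a^2 / 4 = 0.69^2 / 4
= 0.4761 / 4
I_max = 0.119

0.119


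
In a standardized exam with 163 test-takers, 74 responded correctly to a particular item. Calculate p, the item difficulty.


Item difficulty p = number correct / total examinees
p = 74 / 163
p = 0.454

0.454


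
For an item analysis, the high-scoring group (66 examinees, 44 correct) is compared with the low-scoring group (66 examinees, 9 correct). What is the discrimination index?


p_upper = 44/66 = 0.6667
p_lower = 9/66 = 0.1364
D = 0.6667 - 0.1364 = 0.5303

0.5303


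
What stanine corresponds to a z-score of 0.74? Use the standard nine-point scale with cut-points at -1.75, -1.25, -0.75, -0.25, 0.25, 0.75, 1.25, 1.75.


Stanine boundaries: [-1.75, -1.25, -0.75, -0.25, 0.25, 0.75, 1.25, 1.75]
z = 0.74
Check each boundary:
  z >= -1.75 -> could be stanine 2
  z >= -1.25 -> could be stanine 3
  z >= -0.75 -> could be stanine 4
  z >= -0.25 -> could be stanine 5
  z >= 0.25 -> could be stanine 6
  z < 0.75
  z < 1.25
  z < 1.75
Highest qualifying boundary gives stanine = 6

6


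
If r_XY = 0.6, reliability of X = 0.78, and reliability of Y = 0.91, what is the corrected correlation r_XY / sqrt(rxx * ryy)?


r_corrected = rxy / sqrt(rxx * ryy)
= 0.6 / sqrt(0.78 * 0.91)
= 0.6 / sqrt(0.7098)
= 0.6 / 0.842496
r_corrected = 0.7122

0.7122


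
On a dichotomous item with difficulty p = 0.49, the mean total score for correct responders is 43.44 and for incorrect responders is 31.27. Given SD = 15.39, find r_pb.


q = 1 - p = 0.51
rpb = ((M1 - M0) / SD) * sqrt(p * q)
rpb = ((43.44 - 31.27) / 15.39) * sqrt(0.49 * 0.51)
rpb = 0.3953

0.3953


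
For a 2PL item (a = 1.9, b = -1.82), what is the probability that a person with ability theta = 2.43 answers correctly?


a*(theta - b) = 1.9 * (2.43 - -1.82) = 8.075
exp(-8.075) = 0.0003
P = 1 / (1 + 0.0003)
P = 0.9997

0.9997


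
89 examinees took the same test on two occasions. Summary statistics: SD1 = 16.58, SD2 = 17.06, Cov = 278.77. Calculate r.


r = cov(X,Y) / (SD_X * SD_Y)
r = 278.77 / (16.58 * 17.06)
r = 278.77 / 282.8548
r = 0.9856

0.9856


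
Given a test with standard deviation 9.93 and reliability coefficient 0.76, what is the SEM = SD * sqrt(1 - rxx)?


SEM = SD * sqrt(1 - rxx)
SEM = 9.93 * sqrt(1 - 0.76)
SEM = 9.93 * sqrt(0.24) = 9.93 * 0.489898
SEM = 4.8647

4.8647


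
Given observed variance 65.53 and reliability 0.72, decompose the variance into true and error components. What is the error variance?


var_true = rxx * var_obs = 0.72 * 65.53 = 47.1816
var_error = var_obs - var_true
var_error = 65.53 - 47.1816
var_error = 18.3484

18.3484


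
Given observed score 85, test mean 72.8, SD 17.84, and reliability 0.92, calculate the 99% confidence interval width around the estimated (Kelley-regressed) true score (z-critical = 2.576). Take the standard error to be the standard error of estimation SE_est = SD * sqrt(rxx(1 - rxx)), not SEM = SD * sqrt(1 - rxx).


True score estimate = 0.92*85 + 0.08*72.8 = 84.024
SE_est = SD * sqrt(rxx * (1 - rxx)) = 17.84 * sqrt(0.92 * 0.08) = 17.84 * sqrt(0.0736) = 4.839871
CI = T_est +/- z * SE_est, so width = 2 * z * SE_est = 2 * 2.576 * 4.839871
Width = 24.935

24.935


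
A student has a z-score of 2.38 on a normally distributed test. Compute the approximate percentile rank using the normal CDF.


CDF(z) = 0.5 * (1 + erf(z/sqrt(2)))
erf(1.6829) = 0.9827
CDF = 0.9913
Percentile rank = 0.9913 * 100 = 99.13

99.13


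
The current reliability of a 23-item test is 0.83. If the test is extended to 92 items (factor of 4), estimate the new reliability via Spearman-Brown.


r_new = (n * rxx) / (1 + (n-1) * rxx)
r_new = (4 * 0.83) / (1 + 3 * 0.83)
r_new = 3.32 / 3.49
r_new = 0.9513

0.9513


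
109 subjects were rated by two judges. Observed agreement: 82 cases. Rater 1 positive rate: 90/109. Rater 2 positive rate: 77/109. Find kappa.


P_o = 82/109 = 0.752294
P_e = (90*77 + 19*32) / 11881 = 0.634458
kappa = (P_o - P_e) / (1 - P_e)
kappa = (0.752294 - 0.634458) / (1 - 0.634458)
kappa = 0.3224

0.3224


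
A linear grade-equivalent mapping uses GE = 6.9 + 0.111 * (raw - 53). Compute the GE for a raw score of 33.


raw - median = 33 - 53 = -20
slope * diff = 0.111 * -20 = -2.22
GE = 6.9 + -2.22
GE = 4.68

4.68


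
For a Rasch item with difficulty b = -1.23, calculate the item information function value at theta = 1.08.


P = 1/(1+exp(-(1.08--1.23))) = 0.9097
I = P*(1-P) = 0.9097 * 0.0903
I = 0.0821

0.0821


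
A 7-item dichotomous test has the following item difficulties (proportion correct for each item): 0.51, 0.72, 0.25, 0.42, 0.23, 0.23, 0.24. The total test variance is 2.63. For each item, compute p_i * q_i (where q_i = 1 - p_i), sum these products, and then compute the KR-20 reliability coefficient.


For each item, compute p_i * q_i:
  Item 1: 0.51 * 0.49 = 0.2499
  Item 2: 0.72 * 0.28 = 0.2016
  Item 3: 0.25 * 0.75 = 0.1875
  Item 4: 0.42 * 0.58 = 0.2436
  Item 5: 0.23 * 0.77 = 0.1771
  Item 6: 0.23 * 0.77 = 0.1771
  Item 7: 0.24 * 0.76 = 0.1824
Sum(p_i * q_i) = 0.2499 + 0.2016 + 0.1875 + 0.2436 + 0.1771 + 0.1771 + 0.1824 = 1.4192
KR-20 = (k/(k-1)) * (1 - Sum(p_i*q_i) / Var_total)
= (7/6) * (1 - 1.4192/2.63)
= 1.1667 * 0.4604
KR-20 = 0.5371

0.5371


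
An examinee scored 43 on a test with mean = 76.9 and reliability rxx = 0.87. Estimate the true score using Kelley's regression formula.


T_est = rxx * X + (1 - rxx) * mean
T_est = 0.87 * 43 + 0.13 * 76.9
T_est = 37.41 + 9.997
T_est = 47.407

47.407


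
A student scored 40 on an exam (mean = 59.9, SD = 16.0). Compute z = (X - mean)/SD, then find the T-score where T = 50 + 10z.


z = (X - mean) / SD = (40 - 59.9) / 16.0
z = -19.9 / 16.0
z = -1.2437
T-score = T = 50 + 10z
Carry z at full precision (z = -19.9 / 16.0) into the conversion:
T-score = 50 + 10 * (-19.9 / 16.0) = 50 + -199 / 16.0
T-score = 50 + -12.4375
T-score = 37.5625

37.5625


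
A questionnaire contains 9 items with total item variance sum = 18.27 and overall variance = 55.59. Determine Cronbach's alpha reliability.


alpha = (k/(k-1)) * (1 - sum(si^2)/s_total^2)
= (9/8) * (1 - 18.27/55.59)
alpha = 0.7553

0.7553


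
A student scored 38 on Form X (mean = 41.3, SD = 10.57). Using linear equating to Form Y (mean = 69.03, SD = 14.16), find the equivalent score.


slope = SD_Y / SD_X = 14.16 / 10.57 ~ 1.3396
intercept = mean_Y - slope * mean_X = 69.03 - (14.16 / 10.57) * 41.3 ~ 13.7028
Y = slope * X + intercept. To avoid rounding drift from the rounded slope/intercept, evaluate the equivalent form Y = mean_Y + SD_Y * (X - mean_X) / SD_X at full precision:
Y = 69.03 + 14.16 * (38 - 41.3) / 10.57
Y = 69.03 - 14.16 * 3.3 / 10.57
Y = 69.03 - 46.728 / 10.57
Y = 69.03 - 4.4208
Y = 64.6092

64.6092


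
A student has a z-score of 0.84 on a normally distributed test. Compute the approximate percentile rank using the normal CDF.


CDF(z) = 0.5 * (1 + erf(z/sqrt(2)))
erf(0.594) = 0.5991
CDF = 0.7995
Percentile rank = 0.7995 * 100 = 79.95

79.95


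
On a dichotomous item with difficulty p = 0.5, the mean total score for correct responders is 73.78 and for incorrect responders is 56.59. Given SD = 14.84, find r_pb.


q = 1 - p = 0.5
rpb = ((M1 - M0) / SD) * sqrt(p * q)
rpb = ((73.78 - 56.59) / 14.84) * sqrt(0.5 * 0.5)
rpb = 0.5792

0.5792


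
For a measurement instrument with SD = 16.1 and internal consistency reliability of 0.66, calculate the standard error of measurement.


SEM = SD * sqrt(1 - rxx)
SEM = 16.1 * sqrt(1 - 0.66)
SEM = 16.1 * sqrt(0.34) = 16.1 * 0.583095
SEM = 9.3878

9.3878


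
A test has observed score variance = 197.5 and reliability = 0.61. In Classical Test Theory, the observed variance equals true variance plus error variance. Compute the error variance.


var_true = rxx * var_obs = 0.61 * 197.5 = 120.475
var_error = var_obs - var_true
var_error = 197.5 - 120.475
var_error = 77.025

77.025


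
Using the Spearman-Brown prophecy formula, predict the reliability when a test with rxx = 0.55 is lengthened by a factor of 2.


r_new = (n * rxx) / (1 + (n-1) * rxx)
r_new = (2 * 0.55) / (1 + 1 * 0.55)
r_new = 1.1 / 1.55
r_new = 0.7097

0.7097


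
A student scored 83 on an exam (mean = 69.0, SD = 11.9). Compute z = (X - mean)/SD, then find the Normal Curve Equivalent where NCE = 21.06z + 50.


z = (X - mean) / SD = (83 - 69.0) / 11.9
z = 14.0 / 11.9
z = 1.1765
NCE = NCE = 21.06z + 50
Carry z at full precision (z = 14.0 / 11.9) into the conversion:
NCE = 21.06 * (14.0 / 11.9) + 50 = 294.84 / 11.9 + 50
NCE = 24.7765 + 50
NCE = 74.7765

74.7765


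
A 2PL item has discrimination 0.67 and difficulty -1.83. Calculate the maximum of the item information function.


For 2PL, max info at theta = b = -1.83
I_max = a^2 / 4 = 0.67^2 / 4
= 0.4489 / 4
I_max = 0.1122

0.1122


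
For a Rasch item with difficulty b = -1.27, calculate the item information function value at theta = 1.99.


P = 1/(1+exp(-(1.99--1.27))) = 0.963
I = P*(1-P) = 0.963 * 0.037
I = 0.0356

0.0356


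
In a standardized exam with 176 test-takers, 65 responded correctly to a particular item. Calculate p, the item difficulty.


Item difficulty p = number correct / total examinees
p = 65 / 176
p = 0.3693

0.3693


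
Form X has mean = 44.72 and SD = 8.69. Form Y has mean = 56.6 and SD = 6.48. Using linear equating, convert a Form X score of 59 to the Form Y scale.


slope = SD_Y / SD_X = 6.48 / 8.69 ~ 0.7457
intercept = mean_Y - slope * mean_X = 56.6 - (6.48 / 8.69) * 44.72 ~ 23.253
Y = slope * X + intercept. To avoid rounding drift from the rounded slope/intercept, evaluate the equivalent form Y = mean_Y + SD_Y * (X - mean_X) / SD_X at full precision:
Y = 56.6 + 6.48 * (59 - 44.72) / 8.69
Y = 56.6 + 6.48 * 14.28 / 8.69
Y = 56.6 + 92.5344 / 8.69
Y = 56.6 + 10.6484
Y = 67.2484

67.2484


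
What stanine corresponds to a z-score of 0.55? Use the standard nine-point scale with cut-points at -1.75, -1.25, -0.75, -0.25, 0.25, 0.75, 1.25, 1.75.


Stanine boundaries: [-1.75, -1.25, -0.75, -0.25, 0.25, 0.75, 1.25, 1.75]
z = 0.55
Check each boundary:
  z >= -1.75 -> could be stanine 2
  z >= -1.25 -> could be stanine 3
  z >= -0.75 -> could be stanine 4
  z >= -0.25 -> could be stanine 5
  z >= 0.25 -> could be stanine 6
  z < 0.75
  z < 1.25
  z < 1.75
Highest qualifying boundary gives stanine = 6

6


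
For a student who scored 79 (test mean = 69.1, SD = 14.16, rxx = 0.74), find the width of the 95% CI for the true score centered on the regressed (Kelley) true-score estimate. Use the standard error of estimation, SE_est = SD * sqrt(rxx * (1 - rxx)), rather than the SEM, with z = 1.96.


True score estimate = 0.74*79 + 0.26*69.1 = 76.426
SE_est = SD * sqrt(rxx * (1 - rxx)) = 14.16 * sqrt(0.74 * 0.26) = 14.16 * sqrt(0.1924) = 6.211061
CI = T_est +/- z * SE_est, so width = 2 * z * SE_est = 2 * 1.96 * 6.211061
Width = 24.3474

24.3474


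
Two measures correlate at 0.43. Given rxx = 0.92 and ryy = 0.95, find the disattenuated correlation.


r_corrected = rxy / sqrt(rxx * ryy)
= 0.43 / sqrt(0.92 * 0.95)
= 0.43 / sqrt(0.874)
= 0.43 / 0.93488
r_corrected = 0.46

0.46


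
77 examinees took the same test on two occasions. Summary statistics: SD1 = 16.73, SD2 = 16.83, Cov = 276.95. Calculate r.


r = cov(X,Y) / (SD_X * SD_Y)
r = 276.95 / (16.73 * 16.83)
r = 276.95 / 281.5659
r = 0.9836

0.9836


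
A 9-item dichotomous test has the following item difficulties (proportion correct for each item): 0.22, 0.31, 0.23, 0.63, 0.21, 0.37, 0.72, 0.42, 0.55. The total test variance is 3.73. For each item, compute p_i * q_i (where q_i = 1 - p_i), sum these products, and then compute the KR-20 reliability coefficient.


For each item, compute p_i * q_i:
  Item 1: 0.22 * 0.78 = 0.1716
  Item 2: 0.31 * 0.69 = 0.2139
  Item 3: 0.23 * 0.77 = 0.1771
  Item 4: 0.63 * 0.37 = 0.2331
  Item 5: 0.21 * 0.79 = 0.1659
  Item 6: 0.37 * 0.63 = 0.2331
  Item 7: 0.72 * 0.28 = 0.2016
  Item 8: 0.42 * 0.58 = 0.2436
  Item 9: 0.55 * 0.45 = 0.2475
Sum(p_i * q_i) = 0.1716 + 0.2139 + 0.1771 + 0.2331 + 0.1659 + 0.2331 + 0.2016 + 0.2436 + 0.2475 = 1.8874
KR-20 = (k/(k-1)) * (1 - Sum(p_i*q_i) / Var_total)
= (9/8) * (1 - 1.8874/3.73)
= 1.125 * 0.494
KR-20 = 0.5557

0.5557


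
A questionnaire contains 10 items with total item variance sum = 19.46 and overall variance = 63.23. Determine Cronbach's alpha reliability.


alpha = (k/(k-1)) * (1 - sum(si^2)/s_total^2)
= (10/9) * (1 - 19.46/63.23)
alpha = 0.7691

0.7691


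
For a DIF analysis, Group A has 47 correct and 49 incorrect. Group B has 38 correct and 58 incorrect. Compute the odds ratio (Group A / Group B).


Odds_A = 47/49 = 0.9592
Odds_B = 38/58 = 0.6552
OR = Odds_A / Odds_B = 0.9592 / 0.6552
Exactly, OR = (47 * 58) / (49 * 38) = 2726 / 1862
OR = 1.464

1.464


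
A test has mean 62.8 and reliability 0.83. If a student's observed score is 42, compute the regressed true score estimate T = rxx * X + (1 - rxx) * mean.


T_est = rxx * X + (1 - rxx) * mean
T_est = 0.83 * 42 + 0.17 * 62.8
T_est = 34.86 + 10.676
T_est = 45.536

45.536


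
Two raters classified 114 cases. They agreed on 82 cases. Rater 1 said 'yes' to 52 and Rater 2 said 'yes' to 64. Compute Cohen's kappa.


P_o = 82/114 = 0.719298
P_e = (52*64 + 62*50) / 12996 = 0.494614
kappa = (P_o - P_e) / (1 - P_e)
kappa = (0.719298 - 0.494614) / (1 - 0.494614)
kappa = 0.4446

0.4446


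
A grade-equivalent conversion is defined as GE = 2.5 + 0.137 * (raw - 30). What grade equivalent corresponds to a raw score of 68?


raw - median = 68 - 30 = 38
slope * diff = 0.137 * 38 = 5.206
GE = 2.5 + 5.206
GE = 7.706

7.706


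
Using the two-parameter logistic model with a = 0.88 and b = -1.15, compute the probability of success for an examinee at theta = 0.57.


a*(theta - b) = 0.88 * (0.57 - -1.15) = 1.5136
exp(-1.5136) = 0.2201
P = 1 / (1 + 0.2201)
P = 0.8196

0.8196


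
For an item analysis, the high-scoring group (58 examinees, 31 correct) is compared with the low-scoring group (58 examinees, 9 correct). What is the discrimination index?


p_upper = 31/58 = 0.5345
p_lower = 9/58 = 0.1552
D = 0.5345 - 0.1552 = 0.3793

0.3793


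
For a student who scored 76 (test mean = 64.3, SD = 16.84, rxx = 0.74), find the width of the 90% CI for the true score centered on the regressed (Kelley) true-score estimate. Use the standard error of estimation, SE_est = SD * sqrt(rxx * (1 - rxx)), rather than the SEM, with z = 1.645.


True score estimate = 0.74*76 + 0.26*64.3 = 72.958
SE_est = SD * sqrt(rxx * (1 - rxx)) = 16.84 * sqrt(0.74 * 0.26) = 16.84 * sqrt(0.1924) = 7.386601
CI = T_est +/- z * SE_est, so width = 2 * z * SE_est = 2 * 1.645 * 7.386601
Width = 24.3019

24.3019


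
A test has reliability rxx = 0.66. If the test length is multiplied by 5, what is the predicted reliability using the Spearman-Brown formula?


r_new = (n * rxx) / (1 + (n-1) * rxx)
r_new = (5 * 0.66) / (1 + 4 * 0.66)
r_new = 3.3 / 3.64
r_new = 0.9066

0.9066


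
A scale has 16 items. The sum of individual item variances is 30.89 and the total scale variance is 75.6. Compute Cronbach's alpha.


alpha = (k/(k-1)) * (1 - sum(si^2)/s_total^2)
= (16/15) * (1 - 30.89/75.6)
alpha = 0.6308

0.6308


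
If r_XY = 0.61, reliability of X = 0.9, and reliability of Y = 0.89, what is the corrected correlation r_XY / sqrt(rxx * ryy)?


r_corrected = rxy / sqrt(rxx * ryy)
= 0.61 / sqrt(0.9 * 0.89)
= 0.61 / sqrt(0.801)
= 0.61 / 0.894986
r_corrected = 0.6816

0.6816


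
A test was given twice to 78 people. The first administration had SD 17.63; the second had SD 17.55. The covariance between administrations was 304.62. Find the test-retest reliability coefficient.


r = cov(X,Y) / (SD_X * SD_Y)
r = 304.62 / (17.63 * 17.55)
r = 304.62 / 309.4065
r = 0.9845

0.9845


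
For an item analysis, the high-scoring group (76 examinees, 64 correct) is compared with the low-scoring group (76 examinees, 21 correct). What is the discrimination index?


p_upper = 64/76 = 0.8421
p_lower = 21/76 = 0.2763
D = 0.8421 - 0.2763 = 0.5658

0.5658


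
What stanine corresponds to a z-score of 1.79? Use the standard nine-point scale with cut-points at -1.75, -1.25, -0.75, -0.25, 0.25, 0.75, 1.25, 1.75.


Stanine boundaries: [-1.75, -1.25, -0.75, -0.25, 0.25, 0.75, 1.25, 1.75]
z = 1.79
Check each boundary:
  z >= -1.75 -> could be stanine 2
  z >= -1.25 -> could be stanine 3
  z >= -0.75 -> could be stanine 4
  z >= -0.25 -> could be stanine 5
  z >= 0.25 -> could be stanine 6
  z >= 0.75 -> could be stanine 7
  z >= 1.25 -> could be stanine 8
  z >= 1.75 -> could be stanine 9
Highest qualifying boundary gives stanine = 9

9


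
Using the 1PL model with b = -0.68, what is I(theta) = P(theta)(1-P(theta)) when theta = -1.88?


P = 1/(1+exp(-(-1.88--0.68))) = 0.2315
I = P*(1-P) = 0.2315 * 0.7685
I = 0.1779

0.1779


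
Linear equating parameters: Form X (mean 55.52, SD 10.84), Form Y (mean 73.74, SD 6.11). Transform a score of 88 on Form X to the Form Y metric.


slope = SD_Y / SD_X = 6.11 / 10.84 ~ 0.5637
intercept = mean_Y - slope * mean_X = 73.74 - (6.11 / 10.84) * 55.52 ~ 42.446
Y = slope * X + intercept. To avoid rounding drift from the rounded slope/intercept, evaluate the equivalent form Y = mean_Y + SD_Y * (X - mean_X) / SD_X at full precision:
Y = 73.74 + 6.11 * (88 - 55.52) / 10.84
Y = 73.74 + 6.11 * 32.48 / 10.84
Y = 73.74 + 198.4528 / 10.84
Y = 73.74 + 18.3075
Y = 92.0475

92.0475


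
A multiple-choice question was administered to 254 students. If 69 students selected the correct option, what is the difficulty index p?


Item difficulty p = number correct / total examinees
p = 69 / 254
p = 0.2717

0.2717


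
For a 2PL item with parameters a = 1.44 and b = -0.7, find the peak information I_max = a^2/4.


For 2PL, max info at theta = b = -0.7
I_max = a^2 / 4 = 1.44^2 / 4
= 2.0736 / 4
I_max = 0.5184

0.5184


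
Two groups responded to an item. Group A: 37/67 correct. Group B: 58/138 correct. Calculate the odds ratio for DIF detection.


Odds_A = 37/30 = 1.2333
Odds_B = 58/80 = 0.725
OR = Odds_A / Odds_B = 1.2333 / 0.725
Exactly, OR = (37 * 80) / (30 * 58) = 2960 / 1740
OR = 1.7011

1.7011


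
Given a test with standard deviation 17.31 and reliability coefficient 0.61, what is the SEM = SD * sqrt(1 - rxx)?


SEM = SD * sqrt(1 - rxx)
SEM = 17.31 * sqrt(1 - 0.61)
SEM = 17.31 * sqrt(0.39) = 17.31 * 0.6245
SEM = 10.8101

10.8101


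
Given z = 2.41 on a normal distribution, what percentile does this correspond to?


CDF(z) = 0.5 * (1 + erf(z/sqrt(2)))
erf(1.7041) = 0.984
CDF = 0.992
Percentile rank = 0.992 * 100 = 99.2

99.2


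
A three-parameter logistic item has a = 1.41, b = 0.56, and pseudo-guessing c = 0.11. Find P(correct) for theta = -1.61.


logit = 1.41*(-1.61 - 0.56) = -3.0597
P* = 1/(1 + exp(--3.0597)) = 0.0448
P = 0.11 + (1 - 0.11) * 0.0448
P = 0.1499

0.1499


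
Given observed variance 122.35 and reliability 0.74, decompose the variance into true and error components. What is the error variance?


var_true = rxx * var_obs = 0.74 * 122.35 = 90.539
var_error = var_obs - var_true
var_error = 122.35 - 90.539
var_error = 31.811

31.811


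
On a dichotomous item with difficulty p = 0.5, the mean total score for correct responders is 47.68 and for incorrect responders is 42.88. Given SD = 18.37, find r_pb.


q = 1 - p = 0.5
rpb = ((M1 - M0) / SD) * sqrt(p * q)
rpb = ((47.68 - 42.88) / 18.37) * sqrt(0.5 * 0.5)
rpb = 0.1306

0.1306


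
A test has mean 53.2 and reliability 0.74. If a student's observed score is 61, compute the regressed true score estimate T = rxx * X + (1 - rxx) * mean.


T_est = rxx * X + (1 - rxx) * mean
T_est = 0.74 * 61 + 0.26 * 53.2
T_est = 45.14 + 13.832
T_est = 58.972

58.972


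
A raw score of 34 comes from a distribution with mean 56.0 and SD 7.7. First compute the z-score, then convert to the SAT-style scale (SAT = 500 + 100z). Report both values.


z = (X - mean) / SD = (34 - 56.0) / 7.7
z = -22.0 / 7.7
z = -2.8571
SAT-scale = SAT = 500 + 100z
Carry z at full precision (z = -22.0 / 7.7) into the conversion:
SAT-scale = 500 + 100 * (-22.0 / 7.7) = 500 + -2200 / 7.7
SAT-scale = 500 + -285.7143
SAT-scale = 214.2857

214.2857


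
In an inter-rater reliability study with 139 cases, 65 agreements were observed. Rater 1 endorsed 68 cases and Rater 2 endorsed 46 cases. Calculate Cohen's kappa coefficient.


P_o = 65/139 = 0.467626
P_e = (68*46 + 71*93) / 19321 = 0.503649
kappa = (P_o - P_e) / (1 - P_e)
kappa = (0.467626 - 0.503649) / (1 - 0.503649)
kappa = -0.0726

-0.0726


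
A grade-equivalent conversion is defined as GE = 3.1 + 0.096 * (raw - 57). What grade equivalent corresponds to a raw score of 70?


raw - median = 70 - 57 = 13
slope * diff = 0.096 * 13 = 1.248
GE = 3.1 + 1.248
GE = 4.348

4.348


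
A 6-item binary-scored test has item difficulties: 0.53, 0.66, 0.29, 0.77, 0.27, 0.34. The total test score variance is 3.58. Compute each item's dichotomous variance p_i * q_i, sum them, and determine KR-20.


For each item, compute p_i * q_i:
  Item 1: 0.53 * 0.47 = 0.2491
  Item 2: 0.66 * 0.34 = 0.2244
  Item 3: 0.29 * 0.71 = 0.2059
  Item 4: 0.77 * 0.23 = 0.1771
  Item 5: 0.27 * 0.73 = 0.1971
  Item 6: 0.34 * 0.66 = 0.2244
Sum(p_i * q_i) = 0.2491 + 0.2244 + 0.2059 + 0.1771 + 0.1971 + 0.2244 = 1.278
KR-20 = (k/(k-1)) * (1 - Sum(p_i*q_i) / Var_total)
= (6/5) * (1 - 1.278/3.58)
= 1.2 * 0.643
KR-20 = 0.7716

0.7716


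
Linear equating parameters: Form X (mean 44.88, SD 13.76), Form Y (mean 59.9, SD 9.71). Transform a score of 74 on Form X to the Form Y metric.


slope = SD_Y / SD_X = 9.71 / 13.76 ~ 0.7057
intercept = mean_Y - slope * mean_X = 59.9 - (9.71 / 13.76) * 44.88 ~ 28.2296
Y = slope * X + intercept. To avoid rounding drift from the rounded slope/intercept, evaluate the equivalent form Y = mean_Y + SD_Y * (X - mean_X) / SD_X at full precision:
Y = 59.9 + 9.71 * (74 - 44.88) / 13.76
Y = 59.9 + 9.71 * 29.12 / 13.76
Y = 59.9 + 282.7552 / 13.76
Y = 59.9 + 20.5491
Y = 80.4491

80.4491


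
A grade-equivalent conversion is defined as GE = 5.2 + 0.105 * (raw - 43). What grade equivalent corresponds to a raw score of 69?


raw - median = 69 - 43 = 26
slope * diff = 0.105 * 26 = 2.73
GE = 5.2 + 2.73
GE = 7.93

7.93


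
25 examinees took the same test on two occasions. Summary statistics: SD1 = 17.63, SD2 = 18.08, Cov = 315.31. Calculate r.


r = cov(X,Y) / (SD_X * SD_Y)
r = 315.31 / (17.63 * 18.08)
r = 315.31 / 318.7504
r = 0.9892

0.9892


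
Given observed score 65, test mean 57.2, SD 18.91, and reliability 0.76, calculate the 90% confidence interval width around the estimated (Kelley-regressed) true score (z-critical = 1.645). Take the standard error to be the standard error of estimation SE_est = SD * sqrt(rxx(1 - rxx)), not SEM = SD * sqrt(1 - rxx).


True score estimate = 0.76*65 + 0.24*57.2 = 63.128
SE_est = SD * sqrt(rxx * (1 - rxx)) = 18.91 * sqrt(0.76 * 0.24) = 18.91 * sqrt(0.1824) = 8.076142
CI = T_est +/- z * SE_est, so width = 2 * z * SE_est = 2 * 1.645 * 8.076142
Width = 26.5705

26.5705


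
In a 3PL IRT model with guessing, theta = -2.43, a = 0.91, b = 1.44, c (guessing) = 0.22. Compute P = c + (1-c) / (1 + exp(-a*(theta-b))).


logit = 0.91*(-2.43 - 1.44) = -3.5217
P* = 1/(1 + exp(--3.5217)) = 0.0287
P = 0.22 + (1 - 0.22) * 0.0287
P = 0.2424

0.2424


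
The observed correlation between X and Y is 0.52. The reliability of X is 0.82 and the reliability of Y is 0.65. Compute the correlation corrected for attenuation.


r_corrected = rxy / sqrt(rxx * ryy)
= 0.52 / sqrt(0.82 * 0.65)
= 0.52 / sqrt(0.533)
= 0.52 / 0.730068
r_corrected = 0.7123

0.7123


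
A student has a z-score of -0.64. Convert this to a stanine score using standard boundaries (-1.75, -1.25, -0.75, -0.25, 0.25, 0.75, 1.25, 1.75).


Stanine boundaries: [-1.75, -1.25, -0.75, -0.25, 0.25, 0.75, 1.25, 1.75]
z = -0.64
Check each boundary:
  z >= -1.75 -> could be stanine 2
  z >= -1.25 -> could be stanine 3
  z >= -0.75 -> could be stanine 4
  z < -0.25
  z < 0.25
  z < 0.75
  z < 1.25
  z < 1.75
Highest qualifying boundary gives stanine = 4

4


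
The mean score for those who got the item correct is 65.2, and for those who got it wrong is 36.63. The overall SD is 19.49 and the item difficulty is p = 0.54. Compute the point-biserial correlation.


q = 1 - p = 0.46
rpb = ((M1 - M0) / SD) * sqrt(p * q)
rpb = ((65.2 - 36.63) / 19.49) * sqrt(0.54 * 0.46)
rpb = 0.7306

0.7306


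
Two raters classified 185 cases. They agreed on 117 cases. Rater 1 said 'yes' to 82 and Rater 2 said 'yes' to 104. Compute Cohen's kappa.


P_o = 117/185 = 0.632432
P_e = (82*104 + 103*81) / 34225 = 0.492944
kappa = (P_o - P_e) / (1 - P_e)
kappa = (0.632432 - 0.492944) / (1 - 0.492944)
kappa = 0.2751

0.2751


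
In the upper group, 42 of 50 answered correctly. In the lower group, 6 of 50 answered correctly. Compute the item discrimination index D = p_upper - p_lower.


p_upper = 42/50 = 0.84
p_lower = 6/50 = 0.12
D = 0.84 - 0.12 = 0.72

0.72


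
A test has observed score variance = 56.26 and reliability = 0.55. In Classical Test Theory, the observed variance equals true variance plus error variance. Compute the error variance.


var_true = rxx * var_obs = 0.55 * 56.26 = 30.943
var_error = var_obs - var_true
var_error = 56.26 - 30.943
var_error = 25.317

25.317


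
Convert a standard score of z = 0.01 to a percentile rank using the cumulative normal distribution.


CDF(z) = 0.5 * (1 + erf(z/sqrt(2)))
erf(0.0071) = 0.008
CDF = 0.504
Percentile rank = 0.504 * 100 = 50.4

50.4


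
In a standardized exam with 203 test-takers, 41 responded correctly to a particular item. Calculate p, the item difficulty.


Item difficulty p = number correct / total examinees
p = 41 / 203
p = 0.202

0.202


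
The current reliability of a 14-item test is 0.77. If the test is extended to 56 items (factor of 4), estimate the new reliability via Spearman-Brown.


r_new = (n * rxx) / (1 + (n-1) * rxx)
r_new = (4 * 0.77) / (1 + 3 * 0.77)
r_new = 3.08 / 3.31
r_new = 0.9305

0.9305


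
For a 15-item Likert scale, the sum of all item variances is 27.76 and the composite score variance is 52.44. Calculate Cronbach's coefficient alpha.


alpha = (k/(k-1)) * (1 - sum(si^2)/s_total^2)
= (15/14) * (1 - 27.76/52.44)
alpha = 0.5042

0.5042


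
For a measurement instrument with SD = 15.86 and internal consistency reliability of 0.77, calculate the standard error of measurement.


SEM = SD * sqrt(1 - rxx)
SEM = 15.86 * sqrt(1 - 0.77)
SEM = 15.86 * sqrt(0.23) = 15.86 * 0.479583
SEM = 7.6062

7.6062


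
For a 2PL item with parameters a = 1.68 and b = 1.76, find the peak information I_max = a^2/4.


For 2PL, max info at theta = b = 1.76
I_max = a^2 / 4 = 1.68^2 / 4
= 2.8224 / 4
I_max = 0.7056

0.7056


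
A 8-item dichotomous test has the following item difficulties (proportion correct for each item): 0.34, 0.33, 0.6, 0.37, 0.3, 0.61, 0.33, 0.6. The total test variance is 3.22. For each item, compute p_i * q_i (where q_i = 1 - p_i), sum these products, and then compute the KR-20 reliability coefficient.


For each item, compute p_i * q_i:
  Item 1: 0.34 * 0.66 = 0.2244
  Item 2: 0.33 * 0.67 = 0.2211
  Item 3: 0.6 * 0.4 = 0.24
  Item 4: 0.37 * 0.63 = 0.2331
  Item 5: 0.3 * 0.7 = 0.21
  Item 6: 0.61 * 0.39 = 0.2379
  Item 7: 0.33 * 0.67 = 0.2211
  Item 8: 0.6 * 0.4 = 0.24
Sum(p_i * q_i) = 0.2244 + 0.2211 + 0.24 + 0.2331 + 0.21 + 0.2379 + 0.2211 + 0.24 = 1.8276
KR-20 = (k/(k-1)) * (1 - Sum(p_i*q_i) / Var_total)
= (8/7) * (1 - 1.8276/3.22)
= 1.1429 * 0.4324
KR-20 = 0.4942

0.4942


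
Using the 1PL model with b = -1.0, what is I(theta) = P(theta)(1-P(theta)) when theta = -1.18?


P = 1/(1+exp(-(-1.18--1.0))) = 0.4551
I = P*(1-P) = 0.4551 * 0.5449
I = 0.248

0.248


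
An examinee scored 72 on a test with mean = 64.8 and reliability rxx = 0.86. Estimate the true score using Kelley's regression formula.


T_est = rxx * X + (1 - rxx) * mean
T_est = 0.86 * 72 + 0.14 * 64.8
T_est = 61.92 + 9.072
T_est = 70.992

70.992


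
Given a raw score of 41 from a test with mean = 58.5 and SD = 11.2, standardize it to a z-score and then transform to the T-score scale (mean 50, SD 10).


z = (X - mean) / SD = (41 - 58.5) / 11.2
z = -17.5 / 11.2
z = -1.5625
T-score = T = 50 + 10z
Carry z at full precision (z = -17.5 / 11.2) into the conversion:
T-score = 50 + 10 * (-17.5 / 11.2) = 50 + -175 / 11.2
T-score = 50 + -15.625
T-score = 34.375

34.375


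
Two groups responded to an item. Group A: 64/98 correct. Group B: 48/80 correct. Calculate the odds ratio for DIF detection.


Odds_A = 64/34 = 1.8824
Odds_B = 48/32 = 1.5
OR = Odds_A / Odds_B = 1.8824 / 1.5
Exactly, OR = (64 * 32) / (34 * 48) = 2048 / 1632
OR = 1.2549

1.2549


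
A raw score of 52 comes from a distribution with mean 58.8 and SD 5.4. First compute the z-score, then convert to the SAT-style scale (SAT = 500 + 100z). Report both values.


z = (X - mean) / SD = (52 - 58.8) / 5.4
z = -6.8 / 5.4
z = -1.2593
SAT-scale = SAT = 500 + 100z
Carry z at full precision (z = -6.8 / 5.4) into the conversion:
SAT-scale = 500 + 100 * (-6.8 / 5.4) = 500 + -680 / 5.4
SAT-scale = 500 + -125.9259
SAT-scale = 374.0741

374.0741


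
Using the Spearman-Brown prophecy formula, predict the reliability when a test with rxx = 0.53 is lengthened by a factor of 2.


r_new = (n * rxx) / (1 + (n-1) * rxx)
r_new = (2 * 0.53) / (1 + 1 * 0.53)
r_new = 1.06 / 1.53
r_new = 0.6928

0.6928


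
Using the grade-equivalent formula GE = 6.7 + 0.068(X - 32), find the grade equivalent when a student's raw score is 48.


raw - median = 48 - 32 = 16
slope * diff = 0.068 * 16 = 1.088
GE = 6.7 + 1.088
GE = 7.788

7.788


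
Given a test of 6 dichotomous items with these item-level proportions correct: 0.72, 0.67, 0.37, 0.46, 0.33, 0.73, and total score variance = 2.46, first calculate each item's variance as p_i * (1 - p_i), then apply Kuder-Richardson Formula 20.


For each item, compute p_i * q_i:
  Item 1: 0.72 * 0.28 = 0.2016
  Item 2: 0.67 * 0.33 = 0.2211
  Item 3: 0.37 * 0.63 = 0.2331
  Item 4: 0.46 * 0.54 = 0.2484
  Item 5: 0.33 * 0.67 = 0.2211
  Item 6: 0.73 * 0.27 = 0.1971
Sum(p_i * q_i) = 0.2016 + 0.2211 + 0.2331 + 0.2484 + 0.2211 + 0.1971 = 1.3224
KR-20 = (k/(k-1)) * (1 - Sum(p_i*q_i) / Var_total)
= (6/5) * (1 - 1.3224/2.46)
= 1.2 * 0.4624
KR-20 = 0.5549

0.5549


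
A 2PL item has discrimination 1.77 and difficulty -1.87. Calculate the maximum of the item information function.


For 2PL, max info at theta = b = -1.87
I_max = a^2 / 4 = 1.77^2 / 4
= 3.1329 / 4
I_max = 0.7832

0.7832


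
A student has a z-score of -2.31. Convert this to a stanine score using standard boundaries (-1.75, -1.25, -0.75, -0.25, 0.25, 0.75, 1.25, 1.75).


Stanine boundaries: [-1.75, -1.25, -0.75, -0.25, 0.25, 0.75, 1.25, 1.75]
z = -2.31
Check each boundary:
  z < -1.75
  z < -1.25
  z < -0.75
  z < -0.25
  z < 0.25
  z < 0.75
  z < 1.25
  z < 1.75
Highest qualifying boundary gives stanine = 1

1


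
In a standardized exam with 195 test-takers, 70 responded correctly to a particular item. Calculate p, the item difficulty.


Item difficulty p = number correct / total examinees
p = 70 / 195
p = 0.359

0.359


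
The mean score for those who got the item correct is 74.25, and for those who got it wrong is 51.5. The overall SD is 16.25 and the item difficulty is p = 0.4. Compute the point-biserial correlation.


q = 1 - p = 0.6
rpb = ((M1 - M0) / SD) * sqrt(p * q)
rpb = ((74.25 - 51.5) / 16.25) * sqrt(0.4 * 0.6)
rpb = 0.6859

0.6859


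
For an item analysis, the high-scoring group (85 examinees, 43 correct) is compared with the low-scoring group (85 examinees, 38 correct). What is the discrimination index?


p_upper = 43/85 = 0.5059
p_lower = 38/85 = 0.4471
D = 0.5059 - 0.4471 = 0.0588

0.0588


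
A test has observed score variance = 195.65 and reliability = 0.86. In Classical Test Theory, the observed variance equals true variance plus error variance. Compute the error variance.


var_true = rxx * var_obs = 0.86 * 195.65 = 168.259
var_error = var_obs - var_true
var_error = 195.65 - 168.259
var_error = 27.391

27.391


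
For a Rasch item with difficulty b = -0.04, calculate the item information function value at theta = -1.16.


P = 1/(1+exp(-(-1.16--0.04))) = 0.246
I = P*(1-P) = 0.246 * 0.754
I = 0.1855

0.1855


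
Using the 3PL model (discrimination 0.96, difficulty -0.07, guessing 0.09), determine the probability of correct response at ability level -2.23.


logit = 0.96*(-2.23 - -0.07) = -2.0736
P* = 1/(1 + exp(--2.0736)) = 0.1117
P = 0.09 + (1 - 0.09) * 0.1117
P = 0.1916

0.1916


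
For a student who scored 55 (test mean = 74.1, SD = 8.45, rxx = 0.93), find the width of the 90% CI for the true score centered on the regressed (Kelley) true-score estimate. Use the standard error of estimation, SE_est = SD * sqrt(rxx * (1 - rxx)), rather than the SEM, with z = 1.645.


True score estimate = 0.93*55 + 0.07*74.1 = 56.337
SE_est = SD * sqrt(rxx * (1 - rxx)) = 8.45 * sqrt(0.93 * 0.07) = 8.45 * sqrt(0.0651) = 2.155992
CI = T_est +/- z * SE_est, so width = 2 * z * SE_est = 2 * 1.645 * 2.155992
Width = 7.0932

7.0932


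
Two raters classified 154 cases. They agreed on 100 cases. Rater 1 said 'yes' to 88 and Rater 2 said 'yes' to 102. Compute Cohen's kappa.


P_o = 100/154 = 0.649351
P_e = (88*102 + 66*52) / 23716 = 0.523191
kappa = (P_o - P_e) / (1 - P_e)
kappa = (0.649351 - 0.523191) / (1 - 0.523191)
kappa = 0.2646

0.2646
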